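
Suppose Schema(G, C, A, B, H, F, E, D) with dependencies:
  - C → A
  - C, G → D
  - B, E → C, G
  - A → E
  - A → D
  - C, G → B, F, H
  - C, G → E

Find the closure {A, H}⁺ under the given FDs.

Start with {A, H}.
A → E applies; add {E} → now {A, E, H}.
A → D applies; add {D} → now {A, D, E, H}.
No further FD applies.

{A, D, E, H}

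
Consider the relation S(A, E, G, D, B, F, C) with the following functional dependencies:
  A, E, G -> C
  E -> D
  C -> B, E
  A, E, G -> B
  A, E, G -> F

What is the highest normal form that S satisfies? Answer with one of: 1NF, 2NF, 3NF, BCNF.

1NF

Candidate keys: {A, C, G}, {A, E, G}. Prime attributes: {A, C, E, G}.
For E -> D we have {E}⁺ = {D, E}; {E} is not a superkey, so BCNF fails.
E -> D has non-prime {D} on the right and a non-superkey on the left, so 3NF fails.
The proper key subset {C} of {A, C, G} determines non-prime {B, D}, so the relation is not even in 2NF.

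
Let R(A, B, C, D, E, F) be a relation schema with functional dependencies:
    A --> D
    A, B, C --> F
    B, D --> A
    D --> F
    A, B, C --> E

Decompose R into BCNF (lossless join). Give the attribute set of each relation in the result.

{A, B, C, E}; {A, D}; {D, F}

Candidate keys of the original relation: {A, B, C}, {B, C, D}.
Within {A, B, C, D, E, F}: {A}⁺ ∩ {A, B, C, D, E, F} = {A, D, F}, not the whole set, so A --> D, F violates BCNF; decompose into {A, D, F} and {A, B, C, E}.
Within {A, D, F}: {D}⁺ ∩ {A, D, F} = {D, F}, not the whole set, so D --> F violates BCNF; decompose into {D, F} and {A, D}.
{D, F}: every determinant is a superkey — BCNF.
{A, D}: every determinant is a superkey — BCNF.
{A, B, C, E}: every determinant is a superkey — BCNF.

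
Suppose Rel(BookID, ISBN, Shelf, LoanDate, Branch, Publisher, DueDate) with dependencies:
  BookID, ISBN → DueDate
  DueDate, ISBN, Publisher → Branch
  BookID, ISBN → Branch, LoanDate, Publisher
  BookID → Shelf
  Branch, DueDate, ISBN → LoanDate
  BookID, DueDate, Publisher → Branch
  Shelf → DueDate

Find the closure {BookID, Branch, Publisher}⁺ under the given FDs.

{BookID, Branch, DueDate, Publisher, Shelf}

Start with {BookID, Branch, Publisher}.
BookID → Shelf applies; add {Shelf} → now {BookID, Branch, Publisher, Shelf}.
Shelf → DueDate applies; add {DueDate} → now {BookID, Branch, DueDate, Publisher, Shelf}.
No further FD applies.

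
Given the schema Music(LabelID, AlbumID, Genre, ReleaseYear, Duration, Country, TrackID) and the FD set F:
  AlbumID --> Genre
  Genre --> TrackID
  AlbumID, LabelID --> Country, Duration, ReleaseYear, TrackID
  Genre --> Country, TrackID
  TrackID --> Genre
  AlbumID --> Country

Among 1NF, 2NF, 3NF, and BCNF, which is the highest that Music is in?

1NF

Candidate key: {AlbumID, LabelID}. Prime attributes: {AlbumID, LabelID}.
AlbumID --> Genre: {AlbumID}⁺ = {AlbumID, Country, Genre, TrackID}, which is not all of the attributes, so the left side is not a superkey — BCNF is violated.
AlbumID --> Genre has non-prime {Genre} on the right and a non-superkey on the left, so 3NF fails.
Since {AlbumID} ⊂ {AlbumID, LabelID} and {AlbumID}⁺ ⊇ {Country, Genre, TrackID} with {Country, Genre, TrackID} non-prime, there is a partial dependency; 2NF fails.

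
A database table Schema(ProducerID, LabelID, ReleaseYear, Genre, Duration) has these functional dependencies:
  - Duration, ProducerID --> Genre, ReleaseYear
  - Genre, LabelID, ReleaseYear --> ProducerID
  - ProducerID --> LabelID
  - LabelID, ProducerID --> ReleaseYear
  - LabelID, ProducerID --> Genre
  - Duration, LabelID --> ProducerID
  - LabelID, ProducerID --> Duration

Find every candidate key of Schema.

{Duration, LabelID}, {Genre, LabelID, ReleaseYear}, {ProducerID}

Closure of {ProducerID} is {Duration, Genre, LabelID, ProducerID, ReleaseYear}, the whole schema; {ProducerID} is a candidate key.
Closure of {Duration, LabelID} is {Duration, Genre, LabelID, ProducerID, ReleaseYear}, the whole schema; {Duration, LabelID} is a candidate key.
Closure of {Genre, LabelID, ReleaseYear} is {Duration, Genre, LabelID, ProducerID, ReleaseYear}, the whole schema; {Genre, LabelID, ReleaseYear} is a candidate key.
Any other superkey properly contains one of these, so there are no further candidate keys.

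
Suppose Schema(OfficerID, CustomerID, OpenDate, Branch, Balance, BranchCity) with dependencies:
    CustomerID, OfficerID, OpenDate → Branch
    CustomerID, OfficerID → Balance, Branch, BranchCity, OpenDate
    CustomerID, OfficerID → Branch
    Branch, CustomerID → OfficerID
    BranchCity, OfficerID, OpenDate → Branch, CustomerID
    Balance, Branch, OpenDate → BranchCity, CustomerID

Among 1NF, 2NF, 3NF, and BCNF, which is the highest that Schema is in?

BCNF

Candidate keys: {Balance, Branch, OpenDate}, {Branch, CustomerID}, {BranchCity, OfficerID, OpenDate}, {CustomerID, OfficerID}. Prime attributes: {Balance, Branch, BranchCity, CustomerID, OfficerID, OpenDate}.
The left-hand side of every FD is a superkey, so BCNF is satisfied.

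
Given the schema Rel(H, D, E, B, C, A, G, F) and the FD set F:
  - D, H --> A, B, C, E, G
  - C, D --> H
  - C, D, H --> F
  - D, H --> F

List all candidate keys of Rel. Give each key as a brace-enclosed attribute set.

{C, D}, {D, H}

{D} never appears on the right of any FD, so every key must include it.
{C, D}⁺ = {A, B, C, D, E, F, G, H}, which is every attribute, so {C, D} is a candidate key.
{D, H}⁺ = {A, B, C, D, E, F, G, H}, which is every attribute, so {D, H} is a candidate key.
No proper subset of any of these is a key, and no other minimal superkey exists.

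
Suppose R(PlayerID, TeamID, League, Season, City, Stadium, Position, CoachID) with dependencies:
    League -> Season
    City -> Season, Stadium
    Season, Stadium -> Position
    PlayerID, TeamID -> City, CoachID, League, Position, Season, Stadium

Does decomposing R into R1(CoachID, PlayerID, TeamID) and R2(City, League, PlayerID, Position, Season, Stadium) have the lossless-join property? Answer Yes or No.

No

The shared attributes are {PlayerID} and {PlayerID}⁺ = {PlayerID}.
R1 ⊄ {PlayerID} and R2 ⊄ {PlayerID}, so the split is lossy.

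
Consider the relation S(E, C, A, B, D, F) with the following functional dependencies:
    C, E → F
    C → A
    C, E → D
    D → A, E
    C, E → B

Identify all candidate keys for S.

Attributes never on any right-hand side: {C} — every candidate key must contain it.
{C, D}⁺ = {A, B, C, D, E, F} — all of the relation — so {C, D} is a candidate key.
{C, E}⁺ = {A, B, C, D, E, F} — all of the relation — so {C, E} is a candidate key.
These are minimal and exhaustive — every other superkey contains one of them.

{C, D}, {C, E}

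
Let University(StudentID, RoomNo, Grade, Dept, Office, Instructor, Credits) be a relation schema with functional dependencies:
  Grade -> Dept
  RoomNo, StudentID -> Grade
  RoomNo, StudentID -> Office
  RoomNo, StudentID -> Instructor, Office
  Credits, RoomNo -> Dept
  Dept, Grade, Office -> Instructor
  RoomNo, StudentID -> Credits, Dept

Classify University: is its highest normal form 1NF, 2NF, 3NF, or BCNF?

2NF

Candidate key: {RoomNo, StudentID}. Prime attributes: {RoomNo, StudentID}.
Grade -> Dept breaks BCNF: {Grade}⁺ = {Dept, Grade}, so {Grade} is not a superkey.
Grade -> Dept determines the non-prime attribute {Dept} from a non-superkey — 3NF is violated.
No proper subset of a key has a non-prime attribute in its closure, so there is no partial dependency; 2NF holds.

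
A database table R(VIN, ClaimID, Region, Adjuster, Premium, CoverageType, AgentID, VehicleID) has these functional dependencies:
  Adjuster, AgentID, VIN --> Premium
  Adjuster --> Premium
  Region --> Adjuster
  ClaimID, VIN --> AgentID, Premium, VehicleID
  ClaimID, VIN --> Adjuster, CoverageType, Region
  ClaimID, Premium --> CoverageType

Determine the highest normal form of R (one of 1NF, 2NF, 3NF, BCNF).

2NF

Candidate key: {ClaimID, VIN}. Prime attributes: {ClaimID, VIN}.
Adjuster, AgentID, VIN --> Premium: {Adjuster, AgentID, VIN}⁺ = {Adjuster, AgentID, Premium, VIN}, which is not all of the attributes, so the left side is not a superkey — BCNF is violated.
Adjuster, AgentID, VIN --> Premium determines the non-prime attribute {Premium} from a non-superkey — 3NF is violated.
No proper subset of a key has a non-prime attribute in its closure, so there is no partial dependency; 2NF holds.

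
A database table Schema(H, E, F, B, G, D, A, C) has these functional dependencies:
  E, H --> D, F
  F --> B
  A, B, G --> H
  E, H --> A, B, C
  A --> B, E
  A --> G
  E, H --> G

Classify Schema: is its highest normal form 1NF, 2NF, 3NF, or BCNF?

Candidate keys: {A}, {E, H}. Prime attributes: {A, E, H}.
F --> B breaks BCNF: {F}⁺ = {B, F}, so {F} is not a superkey.
Because {B} is non-prime and the left side of F --> B is not a superkey, the relation is not in 3NF.
Checking every proper subset of each key, none determines a non-prime attribute — 2NF is satisfied.

2NF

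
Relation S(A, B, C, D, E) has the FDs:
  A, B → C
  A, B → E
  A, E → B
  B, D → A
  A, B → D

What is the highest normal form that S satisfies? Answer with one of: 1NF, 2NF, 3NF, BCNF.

Candidate keys: {A, B}, {A, E}, {B, D}. Prime attributes: {A, B, D, E}.
The left-hand side of every FD is a superkey, so BCNF is satisfied.

BCNF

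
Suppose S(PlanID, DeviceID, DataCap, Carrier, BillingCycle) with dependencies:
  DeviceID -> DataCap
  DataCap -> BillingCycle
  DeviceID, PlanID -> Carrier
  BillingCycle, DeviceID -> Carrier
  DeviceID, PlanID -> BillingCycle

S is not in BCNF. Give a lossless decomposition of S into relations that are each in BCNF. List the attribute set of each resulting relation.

{BillingCycle, DataCap}; {Carrier, DataCap, DeviceID}; {DeviceID, PlanID}

Candidate key of the original relation: {DeviceID, PlanID}.
{BillingCycle, Carrier, DataCap, DeviceID, PlanID}: {DeviceID} determines {BillingCycle, Carrier, DataCap, DeviceID} here but is not a superkey — split on DeviceID -> BillingCycle, Carrier, DataCap, giving {BillingCycle, Carrier, DataCap, DeviceID} and {DeviceID, PlanID}.
{BillingCycle, Carrier, DataCap, DeviceID}: {DataCap} determines {BillingCycle, DataCap} here but is not a superkey — split on DataCap -> BillingCycle, giving {BillingCycle, DataCap} and {Carrier, DataCap, DeviceID}.
{BillingCycle, DataCap} is in BCNF.
{Carrier, DataCap, DeviceID} is in BCNF.
{DeviceID, PlanID} is in BCNF.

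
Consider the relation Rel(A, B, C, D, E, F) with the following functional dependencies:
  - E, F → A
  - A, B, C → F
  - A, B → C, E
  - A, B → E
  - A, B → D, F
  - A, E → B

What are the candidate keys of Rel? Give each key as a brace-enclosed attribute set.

{A, B}, {A, E}, {E, F}

Closure of {A, B} is {A, B, C, D, E, F}, the whole schema; {A, B} is a candidate key.
Closure of {A, E} is {A, B, C, D, E, F}, the whole schema; {A, E} is a candidate key.
Closure of {E, F} is {A, B, C, D, E, F}, the whole schema; {E, F} is a candidate key.
No proper subset of any of these is a key, and no other minimal superkey exists.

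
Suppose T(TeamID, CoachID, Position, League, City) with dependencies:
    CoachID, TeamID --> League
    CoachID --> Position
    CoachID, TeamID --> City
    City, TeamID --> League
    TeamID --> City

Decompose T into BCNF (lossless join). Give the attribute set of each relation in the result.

Candidate key of the original relation: {CoachID, TeamID}.
Within {City, CoachID, League, Position, TeamID}: {CoachID}⁺ ∩ {City, CoachID, League, Position, TeamID} = {CoachID, Position}, not the whole set, so CoachID --> Position violates BCNF; decompose into {CoachID, Position} and {City, CoachID, League, TeamID}.
{CoachID, Position}: every determinant is a superkey — BCNF.
Within {City, CoachID, League, TeamID}: {City, TeamID}⁺ ∩ {City, CoachID, League, TeamID} = {City, League, TeamID}, not the whole set, so City, TeamID --> League violates BCNF; decompose into {City, League, TeamID} and {City, CoachID, TeamID}.
{City, League, TeamID}: every determinant is a superkey — BCNF.
Within {City, CoachID, TeamID}: {TeamID}⁺ ∩ {City, CoachID, TeamID} = {City, TeamID}, not the whole set, so TeamID --> City violates BCNF; decompose into {City, TeamID} and {CoachID, TeamID}.
{City, TeamID}: every determinant is a superkey — BCNF.
{CoachID, TeamID}: every determinant is a superkey — BCNF.

{City, League, TeamID}; {CoachID, Position}; {CoachID, TeamID}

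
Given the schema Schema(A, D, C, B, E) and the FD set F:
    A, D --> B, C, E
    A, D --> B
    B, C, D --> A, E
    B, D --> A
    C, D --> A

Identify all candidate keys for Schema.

No FD produces {D}, so it must be in every candidate key.
Closure of {A, D} is {A, B, C, D, E}, the whole schema; {A, D} is a candidate key.
Closure of {B, D} is {A, B, C, D, E}, the whole schema; {B, D} is a candidate key.
Closure of {C, D} is {A, B, C, D, E}, the whole schema; {C, D} is a candidate key.
These are minimal and exhaustive — every other superkey contains one of them.

{A, D}, {B, D}, {C, D}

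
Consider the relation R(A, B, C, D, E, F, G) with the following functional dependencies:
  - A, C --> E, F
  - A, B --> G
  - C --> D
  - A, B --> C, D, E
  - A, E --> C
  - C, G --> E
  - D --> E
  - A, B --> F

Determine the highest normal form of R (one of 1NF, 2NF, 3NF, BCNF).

2NF

Candidate key: {A, B}. Prime attributes: {A, B}.
A, C --> E, F breaks BCNF: {A, C}⁺ = {A, C, D, E, F}, so {A, C} is not a superkey.
Because {E, F} are non-prime and the left side of A, C --> E, F is not a superkey, the relation is not in 3NF.
No proper subset of a key has a non-prime attribute in its closure, so there is no partial dependency; 2NF holds.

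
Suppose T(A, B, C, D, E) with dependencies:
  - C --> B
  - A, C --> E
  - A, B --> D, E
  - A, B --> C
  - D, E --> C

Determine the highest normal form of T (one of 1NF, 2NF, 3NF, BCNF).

3NF

Candidate keys: {A, B}, {A, C}, {A, D, E}. Prime attributes: {A, B, C, D, E}.
C --> B: {C}⁺ = {B, C}, which is not all of the attributes, so the left side is not a superkey — BCNF is violated.
But every attribute on its right side ({B}) is prime, and the same holds for every other non-superkey FD, so 3NF still holds.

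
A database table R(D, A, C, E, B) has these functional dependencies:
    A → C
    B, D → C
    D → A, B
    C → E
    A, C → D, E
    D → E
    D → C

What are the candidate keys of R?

{A} is a candidate key since {A}⁺ = {A, B, C, D, E} covers every attribute.
{D} is a candidate key since {D}⁺ = {A, B, C, D, E} covers every attribute.
Any other superkey properly contains one of these, so there are no further candidate keys.

{A}, {D}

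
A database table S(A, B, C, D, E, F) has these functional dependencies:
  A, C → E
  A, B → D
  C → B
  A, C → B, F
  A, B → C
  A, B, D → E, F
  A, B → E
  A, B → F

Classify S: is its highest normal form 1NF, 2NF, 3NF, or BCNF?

3NF

Candidate keys: {A, B}, {A, C}. Prime attributes: {A, B, C}.
C → B breaks BCNF: {C}⁺ = {B, C}, so {C} is not a superkey.
Since {B} ⊆ prime attributes and every other non-superkey FD also has a prime right side, the schema is in 3NF.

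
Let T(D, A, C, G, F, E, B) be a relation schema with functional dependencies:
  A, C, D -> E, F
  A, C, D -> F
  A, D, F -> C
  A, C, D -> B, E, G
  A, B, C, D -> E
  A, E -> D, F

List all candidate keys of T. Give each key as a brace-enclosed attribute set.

{A, C, D}, {A, D, F}, {A, E}

No FD produces {A}, so it must be in every candidate key.
{A, E}⁺ = {A, B, C, D, E, F, G}, which is every attribute, so {A, E} is a candidate key.
{A, C, D}⁺ = {A, B, C, D, E, F, G}, which is every attribute, so {A, C, D} is a candidate key.
{A, D, F}⁺ = {A, B, C, D, E, F, G}, which is every attribute, so {A, D, F} is a candidate key.
No proper subset of any of these is a key, and no other minimal superkey exists.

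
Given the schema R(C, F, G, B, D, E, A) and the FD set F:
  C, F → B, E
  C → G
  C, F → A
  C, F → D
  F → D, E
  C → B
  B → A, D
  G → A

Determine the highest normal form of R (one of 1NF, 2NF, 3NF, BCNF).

Candidate key: {C, F}. Prime attributes: {C, F}.
For C → G we have {C}⁺ = {A, B, C, D, G}; {C} is not a superkey, so BCNF fails.
C → G determines the non-prime attribute {G} from a non-superkey — 3NF is violated.
The proper key subset {C} of {C, F} determines non-prime {A, B, D, G}, so the relation is not even in 2NF.

1NF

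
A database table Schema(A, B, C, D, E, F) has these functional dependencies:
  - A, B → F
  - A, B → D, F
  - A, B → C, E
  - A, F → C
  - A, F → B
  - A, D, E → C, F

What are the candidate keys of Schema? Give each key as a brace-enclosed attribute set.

{A} never appears on the right of any FD, so every key must include it.
{A, B}⁺ = {A, B, C, D, E, F}, which is every attribute, so {A, B} is a candidate key.
{A, F}⁺ = {A, B, C, D, E, F}, which is every attribute, so {A, F} is a candidate key.
{A, D, E}⁺ = {A, B, C, D, E, F}, which is every attribute, so {A, D, E} is a candidate key.
These are minimal and exhaustive — every other superkey contains one of them.

{A, B}, {A, D, E}, {A, F}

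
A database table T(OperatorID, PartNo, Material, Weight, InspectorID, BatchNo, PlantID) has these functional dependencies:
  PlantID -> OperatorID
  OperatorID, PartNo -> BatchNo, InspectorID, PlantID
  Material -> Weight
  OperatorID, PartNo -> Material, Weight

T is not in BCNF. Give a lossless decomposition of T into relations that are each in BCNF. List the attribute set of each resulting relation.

{BatchNo, InspectorID, Material, PartNo, PlantID}; {Material, Weight}; {OperatorID, PlantID}

Candidate keys of the original relation: {OperatorID, PartNo}, {PartNo, PlantID}.
Within {BatchNo, InspectorID, Material, OperatorID, PartNo, PlantID, Weight}: {PlantID}⁺ ∩ {BatchNo, InspectorID, Material, OperatorID, PartNo, PlantID, Weight} = {OperatorID, PlantID}, not the whole set, so PlantID -> OperatorID violates BCNF; decompose into {OperatorID, PlantID} and {BatchNo, InspectorID, Material, PartNo, PlantID, Weight}.
{OperatorID, PlantID} has no BCNF violation.
Within {BatchNo, InspectorID, Material, PartNo, PlantID, Weight}: {Material}⁺ ∩ {BatchNo, InspectorID, Material, PartNo, PlantID, Weight} = {Material, Weight}, not the whole set, so Material -> Weight violates BCNF; decompose into {Material, Weight} and {BatchNo, InspectorID, Material, PartNo, PlantID}.
{Material, Weight} has no BCNF violation.
{BatchNo, InspectorID, Material, PartNo, PlantID} has no BCNF violation.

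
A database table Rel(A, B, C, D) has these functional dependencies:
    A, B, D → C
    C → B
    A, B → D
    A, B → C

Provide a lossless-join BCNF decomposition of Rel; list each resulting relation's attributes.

{A, C, D}; {B, C}

Candidate keys of the original relation: {A, B}, {A, C}.
In {A, B, C, D}, {C} is not a superkey ({C}⁺ restricted to this set is {B, C}), so split on C → B into {B, C} and {A, C, D}.
{B, C} is in BCNF.
{A, C, D} is in BCNF.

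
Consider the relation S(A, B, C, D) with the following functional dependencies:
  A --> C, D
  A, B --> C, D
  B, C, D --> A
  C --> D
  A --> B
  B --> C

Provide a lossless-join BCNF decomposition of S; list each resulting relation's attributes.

{A, B, C}; {C, D}

Candidate keys of the original relation: {A}, {B}.
Within {A, B, C, D}: {C}⁺ ∩ {A, B, C, D} = {C, D}, not the whole set, so C --> D violates BCNF; decompose into {C, D} and {A, B, C}.
{C, D} is in BCNF.
{A, B, C} is in BCNF.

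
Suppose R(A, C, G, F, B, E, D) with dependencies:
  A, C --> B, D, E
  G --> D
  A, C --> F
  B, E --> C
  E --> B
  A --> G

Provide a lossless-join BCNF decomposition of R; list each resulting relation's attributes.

Candidate keys of the original relation: {A, C}, {A, E}.
{A, B, C, D, E, F, G}: {G} determines {D, G} here but is not a superkey — split on G --> D, giving {D, G} and {A, B, C, E, F, G}.
{D, G}: every determinant is a superkey — BCNF.
{A, B, C, E, F, G}: {B, E} determines {B, C, E} here but is not a superkey — split on B, E --> C, giving {B, C, E} and {A, B, E, F, G}.
{B, C, E}: every determinant is a superkey — BCNF.
{A, B, E, F, G}: {E} determines {B, E} here but is not a superkey — split on E --> B, giving {B, E} and {A, E, F, G}.
{B, E}: every determinant is a superkey — BCNF.
{A, E, F, G}: {A} determines {A, G} here but is not a superkey — split on A --> G, giving {A, G} and {A, E, F}.
{A, G}: every determinant is a superkey — BCNF.
{A, E, F}: every determinant is a superkey — BCNF.

{A, E, F}; {A, G}; {B, C, E}; {D, G}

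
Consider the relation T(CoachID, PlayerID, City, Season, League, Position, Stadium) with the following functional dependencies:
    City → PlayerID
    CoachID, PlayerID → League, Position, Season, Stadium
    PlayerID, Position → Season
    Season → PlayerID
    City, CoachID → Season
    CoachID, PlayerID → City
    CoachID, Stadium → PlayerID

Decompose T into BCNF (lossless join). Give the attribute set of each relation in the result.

Candidate keys of the original relation: {City, CoachID}, {CoachID, PlayerID}, {CoachID, Season}, {CoachID, Stadium}.
In {City, CoachID, League, PlayerID, Position, Season, Stadium}, {City} is not a superkey ({City}⁺ restricted to this set is {City, PlayerID}), so split on City → PlayerID into {City, PlayerID} and {City, CoachID, League, Position, Season, Stadium}.
{City, PlayerID}: every determinant is a superkey — BCNF.
In {City, CoachID, League, Position, Season, Stadium}, {City, Position} is not a superkey ({City, Position}⁺ restricted to this set is {City, Position, Season}), so split on City, Position → Season into {City, Position, Season} and {City, CoachID, League, Position, Stadium}.
{City, Position, Season}: every determinant is a superkey — BCNF.
{City, CoachID, League, Position, Stadium}: every determinant is a superkey — BCNF.

{City, CoachID, League, Position, Stadium}; {City, PlayerID}; {City, Position, Season}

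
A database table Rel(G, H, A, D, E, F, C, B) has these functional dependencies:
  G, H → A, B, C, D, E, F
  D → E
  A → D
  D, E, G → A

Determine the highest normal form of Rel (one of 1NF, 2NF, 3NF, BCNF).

2NF

Candidate key: {G, H}. Prime attributes: {G, H}.
D → E breaks BCNF: {D}⁺ = {D, E}, so {D} is not a superkey.
Because {E} is non-prime and the left side of D → E is not a superkey, the relation is not in 3NF.
No proper subset of a key has a non-prime attribute in its closure, so there is no partial dependency; 2NF holds.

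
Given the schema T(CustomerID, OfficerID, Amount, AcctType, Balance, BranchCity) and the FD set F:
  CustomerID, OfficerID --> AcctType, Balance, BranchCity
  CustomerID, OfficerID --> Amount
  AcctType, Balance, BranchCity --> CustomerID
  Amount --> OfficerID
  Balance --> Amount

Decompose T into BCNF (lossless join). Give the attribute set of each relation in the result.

Candidate keys of the original relation: {AcctType, Balance, BranchCity}, {Amount, CustomerID}, {Balance, CustomerID}, {CustomerID, OfficerID}.
{AcctType, Amount, Balance, BranchCity, CustomerID, OfficerID}: {Amount} determines {Amount, OfficerID} here but is not a superkey — split on Amount --> OfficerID, giving {Amount, OfficerID} and {AcctType, Amount, Balance, BranchCity, CustomerID}.
{Amount, OfficerID} has no BCNF violation.
{AcctType, Amount, Balance, BranchCity, CustomerID}: {Balance} determines {Amount, Balance} here but is not a superkey — split on Balance --> Amount, giving {Amount, Balance} and {AcctType, Balance, BranchCity, CustomerID}.
{Amount, Balance} has no BCNF violation.
{AcctType, Balance, BranchCity, CustomerID} has no BCNF violation.

{AcctType, Balance, BranchCity, CustomerID}; {Amount, Balance}; {Amount, OfficerID}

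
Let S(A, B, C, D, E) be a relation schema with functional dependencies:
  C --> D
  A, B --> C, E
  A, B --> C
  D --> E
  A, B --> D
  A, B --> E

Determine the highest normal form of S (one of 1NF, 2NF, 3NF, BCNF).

2NF

Candidate key: {A, B}. Prime attributes: {A, B}.
C --> D: {C}⁺ = {C, D, E}, which is not all of the attributes, so the left side is not a superkey — BCNF is violated.
Because {D} is non-prime and the left side of C --> D is not a superkey, the relation is not in 3NF.
No proper subset of a key has a non-prime attribute in its closure, so there is no partial dependency; 2NF holds.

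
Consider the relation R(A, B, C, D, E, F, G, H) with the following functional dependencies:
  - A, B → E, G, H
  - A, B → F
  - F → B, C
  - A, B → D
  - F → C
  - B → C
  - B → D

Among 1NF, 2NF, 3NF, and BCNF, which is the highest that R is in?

1NF

Candidate keys: {A, B}, {A, F}. Prime attributes: {A, B, F}.
F → B, C: {F}⁺ = {B, C, D, F}, which is not all of the attributes, so the left side is not a superkey — BCNF is violated.
F → B, C has non-prime {C} on the right and a non-superkey on the left, so 3NF fails.
The proper key subset {B} of {A, B} determines non-prime {C, D}, so the relation is not even in 2NF.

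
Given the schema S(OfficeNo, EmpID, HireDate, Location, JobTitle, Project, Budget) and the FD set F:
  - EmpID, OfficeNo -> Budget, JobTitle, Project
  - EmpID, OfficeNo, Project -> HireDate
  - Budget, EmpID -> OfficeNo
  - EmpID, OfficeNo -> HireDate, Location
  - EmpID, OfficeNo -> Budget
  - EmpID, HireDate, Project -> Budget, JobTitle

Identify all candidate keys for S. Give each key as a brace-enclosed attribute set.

{EmpID} never appears on the right of any FD, so every key must include it.
{Budget, EmpID}⁺ = {Budget, EmpID, HireDate, JobTitle, Location, OfficeNo, Project} — all of the relation — so {Budget, EmpID} is a candidate key.
{EmpID, OfficeNo}⁺ = {Budget, EmpID, HireDate, JobTitle, Location, OfficeNo, Project} — all of the relation — so {EmpID, OfficeNo} is a candidate key.
{EmpID, HireDate, Project}⁺ = {Budget, EmpID, HireDate, JobTitle, Location, OfficeNo, Project} — all of the relation — so {EmpID, HireDate, Project} is a candidate key.
These are minimal and exhaustive — every other superkey contains one of them.

{Budget, EmpID}, {EmpID, HireDate, Project}, {EmpID, OfficeNo}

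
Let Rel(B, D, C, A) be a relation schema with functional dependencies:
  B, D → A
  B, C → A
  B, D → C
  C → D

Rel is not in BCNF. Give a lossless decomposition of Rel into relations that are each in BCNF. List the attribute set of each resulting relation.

{A, B, C}; {C, D}

Candidate keys of the original relation: {B, C}, {B, D}.
In {A, B, C, D}, {C} is not a superkey ({C}⁺ restricted to this set is {C, D}), so split on C → D into {C, D} and {A, B, C}.
{C, D} is in BCNF.
{A, B, C} is in BCNF.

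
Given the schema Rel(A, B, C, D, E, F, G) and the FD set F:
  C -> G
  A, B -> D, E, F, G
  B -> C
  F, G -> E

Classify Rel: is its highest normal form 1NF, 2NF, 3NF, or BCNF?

Candidate key: {A, B}. Prime attributes: {A, B}.
C -> G breaks BCNF: {C}⁺ = {C, G}, so {C} is not a superkey.
C -> G has non-prime {G} on the right and a non-superkey on the left, so 3NF fails.
Since {B} ⊂ {A, B} and {B}⁺ ⊇ {C, G} with {C, G} non-prime, there is a partial dependency; 2NF fails.

1NF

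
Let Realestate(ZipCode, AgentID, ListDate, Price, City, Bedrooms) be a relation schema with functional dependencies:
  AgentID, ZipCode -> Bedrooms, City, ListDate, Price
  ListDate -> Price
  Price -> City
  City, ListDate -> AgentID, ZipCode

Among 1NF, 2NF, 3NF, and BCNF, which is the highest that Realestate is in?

2NF

Candidate keys: {AgentID, ZipCode}, {ListDate}. Prime attributes: {AgentID, ListDate, ZipCode}.
Price -> City: {Price}⁺ = {City, Price}, which is not all of the attributes, so the left side is not a superkey — BCNF is violated.
Because {City} is non-prime and the left side of Price -> City is not a superkey, the relation is not in 3NF.
No non-prime attribute depends on a proper subset of any candidate key, so 2NF holds.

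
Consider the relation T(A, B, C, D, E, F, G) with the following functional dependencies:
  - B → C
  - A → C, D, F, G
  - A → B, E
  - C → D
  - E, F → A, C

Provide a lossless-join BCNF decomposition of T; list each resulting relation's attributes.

{A, B, E, F, G}; {B, C}; {C, D}

Candidate keys of the original relation: {A}, {E, F}.
Within {A, B, C, D, E, F, G}: {B}⁺ ∩ {A, B, C, D, E, F, G} = {B, C, D}, not the whole set, so B → C, D violates BCNF; decompose into {B, C, D} and {A, B, E, F, G}.
Within {B, C, D}: {C}⁺ ∩ {B, C, D} = {C, D}, not the whole set, so C → D violates BCNF; decompose into {C, D} and {B, C}.
{C, D}: every determinant is a superkey — BCNF.
{B, C}: every determinant is a superkey — BCNF.
{A, B, E, F, G}: every determinant is a superkey — BCNF.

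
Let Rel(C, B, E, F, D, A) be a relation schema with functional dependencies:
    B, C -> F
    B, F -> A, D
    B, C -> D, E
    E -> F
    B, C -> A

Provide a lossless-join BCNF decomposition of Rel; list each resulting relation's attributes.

{A, B, D, F}; {B, C, E}; {E, F}

Candidate key of the original relation: {B, C}.
Within {A, B, C, D, E, F}: {B, F}⁺ ∩ {A, B, C, D, E, F} = {A, B, D, F}, not the whole set, so B, F -> A, D violates BCNF; decompose into {A, B, D, F} and {B, C, E, F}.
{A, B, D, F}: every determinant is a superkey — BCNF.
Within {B, C, E, F}: {E}⁺ ∩ {B, C, E, F} = {E, F}, not the whole set, so E -> F violates BCNF; decompose into {E, F} and {B, C, E}.
{E, F}: every determinant is a superkey — BCNF.
{B, C, E}: every determinant is a superkey — BCNF.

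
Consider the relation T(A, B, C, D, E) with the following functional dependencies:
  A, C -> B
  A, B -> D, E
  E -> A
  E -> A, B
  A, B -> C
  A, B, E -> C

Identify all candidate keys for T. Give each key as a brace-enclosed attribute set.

{A, B}, {A, C}, {E}

{E}⁺ = {A, B, C, D, E}, which is every attribute, so {E} is a candidate key.
{A, B}⁺ = {A, B, C, D, E}, which is every attribute, so {A, B} is a candidate key.
{A, C}⁺ = {A, B, C, D, E}, which is every attribute, so {A, C} is a candidate key.
Any other superkey properly contains one of these, so there are no further candidate keys.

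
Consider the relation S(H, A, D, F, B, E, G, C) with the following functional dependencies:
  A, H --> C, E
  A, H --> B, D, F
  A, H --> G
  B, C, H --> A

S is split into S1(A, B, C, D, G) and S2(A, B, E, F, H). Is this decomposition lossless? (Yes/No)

No

The shared attributes are {A, B} and {A, B}⁺ = {A, B}.
The closure covers neither S1 nor S2 entirely; the join is not lossless.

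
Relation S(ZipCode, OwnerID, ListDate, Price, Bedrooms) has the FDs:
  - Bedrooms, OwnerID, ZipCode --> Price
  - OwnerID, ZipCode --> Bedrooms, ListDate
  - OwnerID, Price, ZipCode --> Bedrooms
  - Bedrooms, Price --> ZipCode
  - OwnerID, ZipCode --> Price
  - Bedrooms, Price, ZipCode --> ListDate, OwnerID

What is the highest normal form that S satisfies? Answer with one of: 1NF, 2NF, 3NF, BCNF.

Candidate keys: {Bedrooms, Price}, {OwnerID, ZipCode}. Prime attributes: {Bedrooms, OwnerID, Price, ZipCode}.
The left-hand side of every FD is a superkey, so BCNF is satisfied.

BCNF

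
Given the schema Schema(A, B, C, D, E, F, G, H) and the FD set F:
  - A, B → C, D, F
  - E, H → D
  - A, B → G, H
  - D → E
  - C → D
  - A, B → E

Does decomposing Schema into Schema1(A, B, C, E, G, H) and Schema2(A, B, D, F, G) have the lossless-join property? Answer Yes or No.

The shared attributes are {A, B, G} and {A, B, G}⁺ = {A, B, C, D, E, F, G, H}.
Schema1 is contained in that closure, so Schema1 ∩ Schema2 → Schema1 holds and the join is lossless.

Yes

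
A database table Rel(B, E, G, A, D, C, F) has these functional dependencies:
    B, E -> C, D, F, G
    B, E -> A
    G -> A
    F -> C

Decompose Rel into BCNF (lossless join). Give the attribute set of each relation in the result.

Candidate key of the original relation: {B, E}.
In {A, B, C, D, E, F, G}, {G} is not a superkey ({G}⁺ restricted to this set is {A, G}), so split on G -> A into {A, G} and {B, C, D, E, F, G}.
{A, G}: every determinant is a superkey — BCNF.
In {B, C, D, E, F, G}, {F} is not a superkey ({F}⁺ restricted to this set is {C, F}), so split on F -> C into {C, F} and {B, D, E, F, G}.
{C, F}: every determinant is a superkey — BCNF.
{B, D, E, F, G}: every determinant is a superkey — BCNF.

{A, G}; {B, D, E, F, G}; {C, F}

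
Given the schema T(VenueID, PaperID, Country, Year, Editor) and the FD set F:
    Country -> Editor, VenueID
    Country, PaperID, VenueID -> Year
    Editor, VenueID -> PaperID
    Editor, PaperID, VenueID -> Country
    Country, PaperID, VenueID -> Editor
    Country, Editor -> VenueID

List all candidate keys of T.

Closure of {Country} is {Country, Editor, PaperID, VenueID, Year}, the whole schema; {Country} is a candidate key.
Closure of {Editor, VenueID} is {Country, Editor, PaperID, VenueID, Year}, the whole schema; {Editor, VenueID} is a candidate key.
No proper subset of any of these is a key, and no other minimal superkey exists.

{Country}, {Editor, VenueID}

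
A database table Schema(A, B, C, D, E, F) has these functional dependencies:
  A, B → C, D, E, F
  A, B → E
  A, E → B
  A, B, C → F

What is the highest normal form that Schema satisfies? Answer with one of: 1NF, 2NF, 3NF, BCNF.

Candidate keys: {A, B}, {A, E}. Prime attributes: {A, B, E}.
The left-hand side of every FD is a superkey, so BCNF is satisfied.

BCNF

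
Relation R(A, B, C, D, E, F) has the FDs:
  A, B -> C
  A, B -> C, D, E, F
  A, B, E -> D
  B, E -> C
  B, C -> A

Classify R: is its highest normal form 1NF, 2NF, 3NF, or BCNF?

Candidate keys: {A, B}, {B, C}, {B, E}. Prime attributes: {A, B, C, E}.
The left-hand side of every FD is a superkey, so BCNF is satisfied.

BCNF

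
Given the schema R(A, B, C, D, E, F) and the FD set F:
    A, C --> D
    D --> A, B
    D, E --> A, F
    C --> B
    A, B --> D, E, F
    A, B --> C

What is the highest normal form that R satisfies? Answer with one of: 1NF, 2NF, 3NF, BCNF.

3NF

Candidate keys: {A, B}, {A, C}, {D}. Prime attributes: {A, B, C, D}.
For C --> B we have {C}⁺ = {B, C}; {C} is not a superkey, so BCNF fails.
Its right-hand attributes {B} are all prime, as are those of every other non-superkey FD — the relation is in 3NF.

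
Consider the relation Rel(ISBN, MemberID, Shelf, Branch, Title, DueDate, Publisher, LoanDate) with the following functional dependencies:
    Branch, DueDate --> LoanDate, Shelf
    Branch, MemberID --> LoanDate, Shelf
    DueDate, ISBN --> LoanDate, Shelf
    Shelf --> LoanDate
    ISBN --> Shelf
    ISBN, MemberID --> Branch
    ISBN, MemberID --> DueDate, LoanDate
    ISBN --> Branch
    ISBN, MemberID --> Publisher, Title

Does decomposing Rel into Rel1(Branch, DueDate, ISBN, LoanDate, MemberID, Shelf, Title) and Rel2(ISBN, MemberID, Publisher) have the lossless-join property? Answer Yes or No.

Common attributes: {ISBN, MemberID}; their closure is {Branch, DueDate, ISBN, LoanDate, MemberID, Publisher, Shelf, Title}.
This includes all of Rel1, so the common attributes are a superkey of Rel1 — the join is lossless.

Yes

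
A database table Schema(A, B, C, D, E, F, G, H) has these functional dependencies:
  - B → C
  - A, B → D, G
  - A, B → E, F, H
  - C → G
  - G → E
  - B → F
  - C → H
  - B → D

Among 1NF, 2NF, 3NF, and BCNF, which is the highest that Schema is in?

1NF

Candidate key: {A, B}. Prime attributes: {A, B}.
For B → C we have {B}⁺ = {B, C, D, E, F, G, H}; {B} is not a superkey, so BCNF fails.
B → C has non-prime {C} on the right and a non-superkey on the left, so 3NF fails.
The proper key subset {B} of {A, B} determines non-prime {C, D, E, F, G, H}, so the relation is not even in 2NF.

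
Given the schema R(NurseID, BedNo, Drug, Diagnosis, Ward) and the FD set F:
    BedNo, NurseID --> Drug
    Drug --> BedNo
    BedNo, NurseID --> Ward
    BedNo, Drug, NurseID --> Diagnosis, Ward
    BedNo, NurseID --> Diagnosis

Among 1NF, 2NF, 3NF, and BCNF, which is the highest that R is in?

Candidate keys: {BedNo, NurseID}, {Drug, NurseID}. Prime attributes: {BedNo, Drug, NurseID}.
Drug --> BedNo: {Drug}⁺ = {BedNo, Drug}, which is not all of the attributes, so the left side is not a superkey — BCNF is violated.
Its right-hand attributes {BedNo} are all prime, as are those of every other non-superkey FD — the relation is in 3NF.

3NF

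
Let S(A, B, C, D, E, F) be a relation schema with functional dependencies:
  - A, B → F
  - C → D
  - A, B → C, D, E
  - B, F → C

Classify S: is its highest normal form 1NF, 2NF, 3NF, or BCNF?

Candidate key: {A, B}. Prime attributes: {A, B}.
C → D: {C}⁺ = {C, D}, which is not all of the attributes, so the left side is not a superkey — BCNF is violated.
C → D determines the non-prime attribute {D} from a non-superkey — 3NF is violated.
Checking every proper subset of each key, none determines a non-prime attribute — 2NF is satisfied.

2NF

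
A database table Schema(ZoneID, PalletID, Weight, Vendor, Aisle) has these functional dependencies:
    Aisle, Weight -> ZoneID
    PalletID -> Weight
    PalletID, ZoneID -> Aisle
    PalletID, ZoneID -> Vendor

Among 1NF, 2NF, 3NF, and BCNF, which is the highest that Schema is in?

1NF

Candidate keys: {Aisle, PalletID}, {PalletID, ZoneID}. Prime attributes: {Aisle, PalletID, ZoneID}.
Aisle, Weight -> ZoneID breaks BCNF: {Aisle, Weight}⁺ = {Aisle, Weight, ZoneID}, so {Aisle, Weight} is not a superkey.
PalletID -> Weight determines the non-prime attribute {Weight} from a non-superkey — 3NF is violated.
The proper key subset {PalletID} of {Aisle, PalletID} determines non-prime {Weight}, so the relation is not even in 2NF.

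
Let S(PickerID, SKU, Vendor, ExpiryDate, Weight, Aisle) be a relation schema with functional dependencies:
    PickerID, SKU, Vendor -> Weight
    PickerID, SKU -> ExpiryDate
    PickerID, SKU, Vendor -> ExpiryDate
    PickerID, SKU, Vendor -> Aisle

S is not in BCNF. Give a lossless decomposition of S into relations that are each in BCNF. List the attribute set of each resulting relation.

Candidate key of the original relation: {PickerID, SKU, Vendor}.
In {Aisle, ExpiryDate, PickerID, SKU, Vendor, Weight}, {PickerID, SKU} is not a superkey ({PickerID, SKU}⁺ restricted to this set is {ExpiryDate, PickerID, SKU}), so split on PickerID, SKU -> ExpiryDate into {ExpiryDate, PickerID, SKU} and {Aisle, PickerID, SKU, Vendor, Weight}.
{ExpiryDate, PickerID, SKU} is in BCNF.
{Aisle, PickerID, SKU, Vendor, Weight} is in BCNF.

{Aisle, PickerID, SKU, Vendor, Weight}; {ExpiryDate, PickerID, SKU}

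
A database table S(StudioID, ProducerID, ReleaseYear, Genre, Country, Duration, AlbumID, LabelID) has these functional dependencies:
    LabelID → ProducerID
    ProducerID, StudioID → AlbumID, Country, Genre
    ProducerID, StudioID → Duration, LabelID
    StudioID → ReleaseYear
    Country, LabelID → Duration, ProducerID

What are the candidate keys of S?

{LabelID, StudioID}, {ProducerID, StudioID}

{StudioID} never appears on the right of any FD, so every key must include it.
{LabelID, StudioID} is a candidate key since {LabelID, StudioID}⁺ = {AlbumID, Country, Duration, Genre, LabelID, ProducerID, ReleaseYear, StudioID} covers every attribute.
{ProducerID, StudioID} is a candidate key since {ProducerID, StudioID}⁺ = {AlbumID, Country, Duration, Genre, LabelID, ProducerID, ReleaseYear, StudioID} covers every attribute.
Any other superkey properly contains one of these, so there are no further candidate keys.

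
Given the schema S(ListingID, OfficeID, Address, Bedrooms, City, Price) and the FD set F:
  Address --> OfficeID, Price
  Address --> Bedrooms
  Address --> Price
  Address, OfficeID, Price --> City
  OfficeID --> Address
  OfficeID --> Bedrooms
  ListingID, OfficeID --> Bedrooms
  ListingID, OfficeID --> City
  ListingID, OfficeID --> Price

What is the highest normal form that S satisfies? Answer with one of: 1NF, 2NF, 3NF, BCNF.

1NF

Candidate keys: {Address, ListingID}, {ListingID, OfficeID}. Prime attributes: {Address, ListingID, OfficeID}.
Address --> OfficeID, Price: {Address}⁺ = {Address, Bedrooms, City, OfficeID, Price}, which is not all of the attributes, so the left side is not a superkey — BCNF is violated.
Address --> OfficeID, Price determines the non-prime attribute {Price} from a non-superkey — 3NF is violated.
{Address} is a proper subset of the key {Address, ListingID}, and {Address}⁺ contains the non-prime attributes {Bedrooms, City, Price} — a partial dependency, so 2NF is violated.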